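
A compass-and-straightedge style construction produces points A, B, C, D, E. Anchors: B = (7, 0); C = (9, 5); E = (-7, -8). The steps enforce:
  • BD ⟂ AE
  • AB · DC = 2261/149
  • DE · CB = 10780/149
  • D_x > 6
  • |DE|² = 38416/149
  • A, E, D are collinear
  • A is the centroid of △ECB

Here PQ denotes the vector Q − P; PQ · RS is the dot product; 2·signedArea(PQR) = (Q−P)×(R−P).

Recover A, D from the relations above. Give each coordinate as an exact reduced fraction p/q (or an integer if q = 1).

A = (3, -1)
D = (917/149, 180/149)

1. A_x = 3  [A is the centroid of △ECB]
2. A_y = -1  [A is the centroid of △ECB]
   → A = (3, -1)
3. D_x = 917/149  [A, E, D are collinear ∩ BD ⟂ AE]
4. D_y = 180/149  [A, E, D are collinear ∩ BD ⟂ AE]
   → D = (917/149, 180/149)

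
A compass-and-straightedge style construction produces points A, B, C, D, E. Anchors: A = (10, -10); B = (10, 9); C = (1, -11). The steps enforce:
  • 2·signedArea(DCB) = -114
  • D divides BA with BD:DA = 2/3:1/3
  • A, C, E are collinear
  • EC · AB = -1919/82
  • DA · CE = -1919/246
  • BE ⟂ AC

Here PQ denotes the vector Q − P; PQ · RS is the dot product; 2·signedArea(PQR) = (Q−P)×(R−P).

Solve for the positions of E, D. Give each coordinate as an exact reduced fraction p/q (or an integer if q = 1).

1. E_x = 991/82  [A, C, E are collinear ∩ BE ⟂ AC]
2. E_y = -801/82  [A, C, E are collinear ∩ BE ⟂ AC]
   → E = (991/82, -801/82)
3. D_x = 10  [D divides BA with BD:DA = 2/3:1/3]
4. D_y = -11/3  [D divides BA with BD:DA = 2/3:1/3]
   → D = (10, -11/3)

D = (10, -11/3)
E = (991/82, -801/82)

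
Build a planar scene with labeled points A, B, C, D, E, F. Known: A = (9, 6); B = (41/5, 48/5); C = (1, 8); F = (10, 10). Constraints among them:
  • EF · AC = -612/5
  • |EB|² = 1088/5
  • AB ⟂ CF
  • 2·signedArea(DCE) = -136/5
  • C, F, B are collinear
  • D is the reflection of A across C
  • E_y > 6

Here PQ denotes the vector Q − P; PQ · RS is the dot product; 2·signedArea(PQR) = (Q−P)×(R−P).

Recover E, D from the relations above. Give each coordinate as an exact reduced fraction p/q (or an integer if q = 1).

1. D_x = -7  [D is the reflection of A across C]
2. D_y = 10  [D is the reflection of A across C]
   → D = (-7, 10)
3. E_x = -31/5  [EF · AC = -612/5 ∩ 2·signedArea(DCE) = -136/5]
4. E_y = 32/5  [EF · AC = -612/5 ∩ 2·signedArea(DCE) = -136/5]
   → E = (-31/5, 32/5)

D = (-7, 10)
E = (-31/5, 32/5)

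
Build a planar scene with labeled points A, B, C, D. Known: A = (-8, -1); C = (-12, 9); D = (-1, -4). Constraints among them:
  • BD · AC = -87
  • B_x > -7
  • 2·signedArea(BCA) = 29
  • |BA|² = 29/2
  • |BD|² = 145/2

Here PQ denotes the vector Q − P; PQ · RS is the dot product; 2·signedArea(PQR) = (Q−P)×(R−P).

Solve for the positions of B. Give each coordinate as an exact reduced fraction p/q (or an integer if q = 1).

1. B_x = -13/2  [2·signedArea(BCA) = 29 ∩ BD · AC = -87]
2. B_y = 5/2  [2·signedArea(BCA) = 29 ∩ BD · AC = -87]
   → B = (-13/2, 5/2)

B = (-13/2, 5/2)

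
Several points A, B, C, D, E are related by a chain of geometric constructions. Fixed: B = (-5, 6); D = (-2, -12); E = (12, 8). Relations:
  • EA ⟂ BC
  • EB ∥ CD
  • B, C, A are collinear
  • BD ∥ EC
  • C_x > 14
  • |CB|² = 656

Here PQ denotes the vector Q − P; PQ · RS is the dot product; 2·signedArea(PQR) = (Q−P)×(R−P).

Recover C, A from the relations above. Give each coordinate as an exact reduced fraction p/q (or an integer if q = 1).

A = (180/41, -62/41)
C = (15, -10)

1. C_x = 15  [EB ∥ CD ∩ BD ∥ EC]
2. C_y = -10  [EB ∥ CD ∩ BD ∥ EC]
   → C = (15, -10)
3. A_x = 180/41  [B, C, A are collinear ∩ EA ⟂ BC]
4. A_y = -62/41  [B, C, A are collinear ∩ EA ⟂ BC]
   → A = (180/41, -62/41)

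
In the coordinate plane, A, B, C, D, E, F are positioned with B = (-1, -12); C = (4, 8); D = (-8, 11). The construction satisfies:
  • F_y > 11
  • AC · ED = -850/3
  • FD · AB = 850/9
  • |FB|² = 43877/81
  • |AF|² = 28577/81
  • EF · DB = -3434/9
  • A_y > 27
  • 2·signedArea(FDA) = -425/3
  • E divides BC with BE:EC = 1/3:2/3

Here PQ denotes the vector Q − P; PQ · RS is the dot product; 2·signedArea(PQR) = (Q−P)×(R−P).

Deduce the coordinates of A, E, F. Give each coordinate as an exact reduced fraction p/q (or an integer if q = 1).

A = (9, 28)
E = (2/3, -16/3)
F = (5/9, 101/9)

1. E_x = 2/3  [E divides BC with BE:EC = 1/3:2/3]
2. E_y = -16/3  [E divides BC with BE:EC = 1/3:2/3]
   → E = (2/3, -16/3)
3. F_x = 5/9  [line 7·x + -23·y + 2288/9 = 0 ∩ |FB|² = 43877/81]
4. F_y = 101/9  [line 7·x + -23·y + 2288/9 = 0 ∩ |FB|² = 43877/81]
   → F = (5/9, 101/9)
5. A_x = 9  [AC · ED = -850/3 ∩ FD · AB = 850/9]
6. A_y = 28  [AC · ED = -850/3 ∩ FD · AB = 850/9]
   → A = (9, 28)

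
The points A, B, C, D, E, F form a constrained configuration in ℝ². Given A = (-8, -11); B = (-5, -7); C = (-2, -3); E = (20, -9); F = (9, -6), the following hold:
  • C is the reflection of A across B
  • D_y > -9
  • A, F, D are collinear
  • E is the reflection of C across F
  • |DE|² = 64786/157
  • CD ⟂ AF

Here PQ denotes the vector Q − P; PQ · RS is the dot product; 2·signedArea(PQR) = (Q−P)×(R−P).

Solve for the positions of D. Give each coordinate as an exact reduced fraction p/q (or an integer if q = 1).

1. D_x = -49/157  [A, F, D are collinear ∩ CD ⟂ AF]
2. D_y = -1372/157  [A, F, D are collinear ∩ CD ⟂ AF]
   → D = (-49/157, -1372/157)

D = (-49/157, -1372/157)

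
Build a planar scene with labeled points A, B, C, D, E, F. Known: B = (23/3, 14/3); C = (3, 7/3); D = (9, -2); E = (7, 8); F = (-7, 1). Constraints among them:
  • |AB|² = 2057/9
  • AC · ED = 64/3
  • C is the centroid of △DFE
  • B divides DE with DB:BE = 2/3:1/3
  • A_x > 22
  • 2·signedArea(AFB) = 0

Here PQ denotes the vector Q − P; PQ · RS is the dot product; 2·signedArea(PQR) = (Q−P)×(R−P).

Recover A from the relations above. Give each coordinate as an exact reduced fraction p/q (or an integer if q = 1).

1. A_x = 67/3  [2·signedArea(AFB) = 0 ∩ AC · ED = 64/3]
2. A_y = 25/3  [2·signedArea(AFB) = 0 ∩ AC · ED = 64/3]
   → A = (67/3, 25/3)

A = (67/3, 25/3)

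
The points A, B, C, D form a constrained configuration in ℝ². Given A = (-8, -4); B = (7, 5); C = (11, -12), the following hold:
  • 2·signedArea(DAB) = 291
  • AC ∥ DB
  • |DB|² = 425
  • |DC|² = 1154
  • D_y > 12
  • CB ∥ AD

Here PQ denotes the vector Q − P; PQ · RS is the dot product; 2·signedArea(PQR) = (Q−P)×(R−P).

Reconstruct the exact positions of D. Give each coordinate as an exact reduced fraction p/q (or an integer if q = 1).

1. D_x = -12  [AC ∥ DB ∩ CB ∥ AD]
2. D_y = 13  [AC ∥ DB ∩ CB ∥ AD]
   → D = (-12, 13)

D = (-12, 13)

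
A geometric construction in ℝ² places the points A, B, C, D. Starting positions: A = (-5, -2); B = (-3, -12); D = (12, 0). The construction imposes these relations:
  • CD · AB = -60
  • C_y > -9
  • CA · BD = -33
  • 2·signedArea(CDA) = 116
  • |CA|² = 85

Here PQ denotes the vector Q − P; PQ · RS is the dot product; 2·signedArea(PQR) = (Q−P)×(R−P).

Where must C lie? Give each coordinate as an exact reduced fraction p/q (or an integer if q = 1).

1. C_x = 2  [CD · AB = -60 ∩ 2·signedArea(CDA) = 116]
2. C_y = -8  [CD · AB = -60 ∩ 2·signedArea(CDA) = 116]
   → C = (2, -8)

C = (2, -8)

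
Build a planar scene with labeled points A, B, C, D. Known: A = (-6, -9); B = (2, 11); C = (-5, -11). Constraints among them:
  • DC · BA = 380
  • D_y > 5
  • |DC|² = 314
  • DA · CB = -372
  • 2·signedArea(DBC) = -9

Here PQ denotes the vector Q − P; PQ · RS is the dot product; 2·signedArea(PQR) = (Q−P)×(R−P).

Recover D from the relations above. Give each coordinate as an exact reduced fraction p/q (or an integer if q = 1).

D = (0, 6)

1. D_x = 0  [2·signedArea(DBC) = -9 ∩ DA · CB = -372]
2. D_y = 6  [2·signedArea(DBC) = -9 ∩ DA · CB = -372]
   → D = (0, 6)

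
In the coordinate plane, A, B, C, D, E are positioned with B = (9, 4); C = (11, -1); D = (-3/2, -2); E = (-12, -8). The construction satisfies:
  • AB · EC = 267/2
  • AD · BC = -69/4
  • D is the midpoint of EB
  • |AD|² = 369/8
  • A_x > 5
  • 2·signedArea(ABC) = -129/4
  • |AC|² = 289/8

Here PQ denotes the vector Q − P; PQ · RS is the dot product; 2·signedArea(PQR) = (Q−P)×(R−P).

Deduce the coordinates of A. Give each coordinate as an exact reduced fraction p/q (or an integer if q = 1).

A = (21/4, -11/4)

1. A_x = 21/4  [2·signedArea(ABC) = -129/4 ∩ AD · BC = -69/4]
2. A_y = -11/4  [2·signedArea(ABC) = -129/4 ∩ AD · BC = -69/4]
   → A = (21/4, -11/4)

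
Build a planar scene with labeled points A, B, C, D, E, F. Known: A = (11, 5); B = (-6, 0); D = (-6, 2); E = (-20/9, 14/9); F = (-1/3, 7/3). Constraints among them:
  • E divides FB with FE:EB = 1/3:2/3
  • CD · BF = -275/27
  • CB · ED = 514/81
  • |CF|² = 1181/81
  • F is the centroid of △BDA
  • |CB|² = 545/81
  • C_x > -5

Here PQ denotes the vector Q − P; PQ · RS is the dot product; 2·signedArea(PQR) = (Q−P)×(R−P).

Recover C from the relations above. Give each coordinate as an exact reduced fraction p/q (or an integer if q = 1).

C = (-37/9, 16/9)

1. C_x = -37/9  [CB · ED = 514/81 ∩ CD · BF = -275/27]
2. C_y = 16/9  [CB · ED = 514/81 ∩ CD · BF = -275/27]
   → C = (-37/9, 16/9)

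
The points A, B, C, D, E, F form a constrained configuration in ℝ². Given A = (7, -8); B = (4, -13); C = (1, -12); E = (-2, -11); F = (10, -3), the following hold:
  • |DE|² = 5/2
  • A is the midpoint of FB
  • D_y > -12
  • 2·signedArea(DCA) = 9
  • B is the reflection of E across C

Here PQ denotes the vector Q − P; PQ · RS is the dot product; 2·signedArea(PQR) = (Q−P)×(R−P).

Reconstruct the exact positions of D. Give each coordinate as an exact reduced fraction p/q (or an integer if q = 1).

D = (-1/2, -23/2)

1. D_x = -1/2  [line -4·x + 6·y + 67 = 0 ∩ |DE|² = 5/2]
2. D_y = -23/2  [line -4·x + 6·y + 67 = 0 ∩ |DE|² = 5/2]
   → D = (-1/2, -23/2)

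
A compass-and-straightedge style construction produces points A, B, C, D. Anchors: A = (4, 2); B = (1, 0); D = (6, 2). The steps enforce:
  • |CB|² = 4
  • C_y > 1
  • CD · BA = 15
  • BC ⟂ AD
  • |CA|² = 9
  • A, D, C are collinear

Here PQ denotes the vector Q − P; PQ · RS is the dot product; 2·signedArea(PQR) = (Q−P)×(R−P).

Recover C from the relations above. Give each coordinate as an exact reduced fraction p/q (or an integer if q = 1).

C = (1, 2)

1. C_x = 1  [A, D, C are collinear ∩ BC ⟂ AD]
2. C_y = 2  [A, D, C are collinear ∩ BC ⟂ AD]
   → C = (1, 2)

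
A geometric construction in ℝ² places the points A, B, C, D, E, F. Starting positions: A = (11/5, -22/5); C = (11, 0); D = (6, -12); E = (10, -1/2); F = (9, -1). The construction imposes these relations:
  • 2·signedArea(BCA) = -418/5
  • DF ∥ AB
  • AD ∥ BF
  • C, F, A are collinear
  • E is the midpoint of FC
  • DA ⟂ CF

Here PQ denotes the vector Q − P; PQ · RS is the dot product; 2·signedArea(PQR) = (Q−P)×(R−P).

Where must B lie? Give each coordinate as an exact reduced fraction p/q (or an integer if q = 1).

B = (26/5, 33/5)

1. B_x = 26/5  [AD ∥ BF ∩ DF ∥ AB]
2. B_y = 33/5  [AD ∥ BF ∩ DF ∥ AB]
   → B = (26/5, 33/5)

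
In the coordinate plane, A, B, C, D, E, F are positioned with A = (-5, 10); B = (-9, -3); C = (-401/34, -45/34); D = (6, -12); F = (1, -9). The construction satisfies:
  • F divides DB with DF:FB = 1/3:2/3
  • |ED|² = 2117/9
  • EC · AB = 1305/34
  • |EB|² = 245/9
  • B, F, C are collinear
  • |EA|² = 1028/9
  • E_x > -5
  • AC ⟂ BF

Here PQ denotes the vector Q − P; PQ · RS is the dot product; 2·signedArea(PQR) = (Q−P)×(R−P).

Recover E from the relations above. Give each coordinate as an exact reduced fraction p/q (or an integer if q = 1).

1. E_x = -13/3  [line 4·x + 13·y + 26 = 0 ∩ |EA|² = 1028/9]
2. E_y = -2/3  [line 4·x + 13·y + 26 = 0 ∩ |EA|² = 1028/9]
   → E = (-13/3, -2/3)

E = (-13/3, -2/3)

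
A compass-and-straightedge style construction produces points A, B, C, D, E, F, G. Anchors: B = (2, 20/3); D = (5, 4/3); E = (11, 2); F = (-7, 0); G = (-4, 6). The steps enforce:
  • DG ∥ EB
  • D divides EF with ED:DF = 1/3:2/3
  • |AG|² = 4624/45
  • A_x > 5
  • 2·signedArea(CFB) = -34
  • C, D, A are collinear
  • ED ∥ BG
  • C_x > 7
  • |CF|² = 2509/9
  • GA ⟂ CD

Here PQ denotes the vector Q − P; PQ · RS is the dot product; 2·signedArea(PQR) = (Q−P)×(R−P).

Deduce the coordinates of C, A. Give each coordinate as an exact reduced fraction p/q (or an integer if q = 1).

A = (76/15, 22/15)
C = (8, 22/3)

1. C_x = 8  [line -20/3·x + 9·y + -38/3 = 0 ∩ |CF|² = 2509/9]
2. C_y = 22/3  [line -20/3·x + 9·y + -38/3 = 0 ∩ |CF|² = 2509/9]
   → C = (8, 22/3)
3. A_x = 76/15  [C, D, A are collinear ∩ GA ⟂ CD]
4. A_y = 22/15  [C, D, A are collinear ∩ GA ⟂ CD]
   → A = (76/15, 22/15)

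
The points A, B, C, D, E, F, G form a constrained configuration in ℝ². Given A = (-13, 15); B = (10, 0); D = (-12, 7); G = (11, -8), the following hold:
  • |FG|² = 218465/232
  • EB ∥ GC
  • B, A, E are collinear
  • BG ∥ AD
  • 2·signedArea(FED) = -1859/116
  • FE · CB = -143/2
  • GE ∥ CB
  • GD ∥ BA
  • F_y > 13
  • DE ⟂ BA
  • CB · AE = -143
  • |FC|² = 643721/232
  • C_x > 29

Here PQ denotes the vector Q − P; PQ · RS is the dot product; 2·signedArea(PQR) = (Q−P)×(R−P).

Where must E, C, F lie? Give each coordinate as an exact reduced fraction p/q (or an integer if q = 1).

C = (1719/58, -1169/58)
E = (-501/58, 705/58)
F = (-1255/116, 1575/116)

1. E_x = -501/58  [B, A, E are collinear ∩ DE ⟂ BA]
2. E_y = 705/58  [B, A, E are collinear ∩ DE ⟂ BA]
   → E = (-501/58, 705/58)
3. C_x = 1719/58  [GE ∥ CB ∩ EB ∥ GC]
4. C_y = -1169/58  [GE ∥ CB ∩ EB ∥ GC]
   → C = (1719/58, -1169/58)
5. F_x = -1255/116  [2·signedArea(FED) = -1859/116 ∩ FE · CB = -143/2]
6. F_y = 1575/116  [2·signedArea(FED) = -1859/116 ∩ FE · CB = -143/2]
   → F = (-1255/116, 1575/116)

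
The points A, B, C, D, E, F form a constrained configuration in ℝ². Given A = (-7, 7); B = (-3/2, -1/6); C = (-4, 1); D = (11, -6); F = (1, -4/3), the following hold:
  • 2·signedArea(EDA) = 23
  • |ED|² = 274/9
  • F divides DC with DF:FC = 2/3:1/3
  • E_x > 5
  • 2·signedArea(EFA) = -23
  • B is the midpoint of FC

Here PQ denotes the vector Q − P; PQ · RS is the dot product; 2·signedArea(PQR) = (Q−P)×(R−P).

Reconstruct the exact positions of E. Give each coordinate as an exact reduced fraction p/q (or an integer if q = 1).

E = (6, -11/3)

1. E_x = 6  [2·signedArea(EFA) = -23 ∩ 2·signedArea(EDA) = 23]
2. E_y = -11/3  [2·signedArea(EFA) = -23 ∩ 2·signedArea(EDA) = 23]
   → E = (6, -11/3)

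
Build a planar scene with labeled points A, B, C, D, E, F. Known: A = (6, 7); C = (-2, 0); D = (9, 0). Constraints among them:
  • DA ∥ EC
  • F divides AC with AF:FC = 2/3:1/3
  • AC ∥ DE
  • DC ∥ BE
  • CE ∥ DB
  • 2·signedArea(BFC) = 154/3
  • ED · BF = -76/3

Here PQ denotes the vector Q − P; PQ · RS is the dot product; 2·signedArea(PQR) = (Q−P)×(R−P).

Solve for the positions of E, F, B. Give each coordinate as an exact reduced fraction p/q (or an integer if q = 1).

B = (12, -7)
E = (1, -7)
F = (2/3, 7/3)

1. E_x = 1  [DA ∥ EC ∩ AC ∥ DE]
2. E_y = -7  [DA ∥ EC ∩ AC ∥ DE]
   → E = (1, -7)
3. F_x = 2/3  [F divides AC with AF:FC = 2/3:1/3]
4. F_y = 7/3  [F divides AC with AF:FC = 2/3:1/3]
   → F = (2/3, 7/3)
5. B_x = 12  [DC ∥ BE ∩ CE ∥ DB]
6. B_y = -7  [DC ∥ BE ∩ CE ∥ DB]
   → B = (12, -7)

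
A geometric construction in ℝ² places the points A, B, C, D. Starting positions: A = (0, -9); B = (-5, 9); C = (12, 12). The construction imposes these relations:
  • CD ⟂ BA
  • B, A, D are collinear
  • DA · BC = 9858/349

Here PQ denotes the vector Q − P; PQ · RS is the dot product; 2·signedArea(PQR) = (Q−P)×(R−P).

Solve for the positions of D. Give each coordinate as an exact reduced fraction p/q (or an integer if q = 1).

1. D_x = -1590/349  [B, A, D are collinear ∩ CD ⟂ BA]
2. D_y = 2583/349  [B, A, D are collinear ∩ CD ⟂ BA]
   → D = (-1590/349, 2583/349)

D = (-1590/349, 2583/349)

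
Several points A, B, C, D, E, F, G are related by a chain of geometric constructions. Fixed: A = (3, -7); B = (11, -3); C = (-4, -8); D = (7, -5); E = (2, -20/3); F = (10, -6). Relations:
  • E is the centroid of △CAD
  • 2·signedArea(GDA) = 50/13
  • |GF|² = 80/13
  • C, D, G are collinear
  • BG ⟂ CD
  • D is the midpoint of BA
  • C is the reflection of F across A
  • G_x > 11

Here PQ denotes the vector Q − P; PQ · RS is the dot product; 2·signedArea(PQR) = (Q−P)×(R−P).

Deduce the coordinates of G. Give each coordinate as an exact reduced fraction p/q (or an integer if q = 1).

1. G_x = 146/13  [C, D, G are collinear ∩ BG ⟂ CD]
2. G_y = -50/13  [C, D, G are collinear ∩ BG ⟂ CD]
   → G = (146/13, -50/13)

G = (146/13, -50/13)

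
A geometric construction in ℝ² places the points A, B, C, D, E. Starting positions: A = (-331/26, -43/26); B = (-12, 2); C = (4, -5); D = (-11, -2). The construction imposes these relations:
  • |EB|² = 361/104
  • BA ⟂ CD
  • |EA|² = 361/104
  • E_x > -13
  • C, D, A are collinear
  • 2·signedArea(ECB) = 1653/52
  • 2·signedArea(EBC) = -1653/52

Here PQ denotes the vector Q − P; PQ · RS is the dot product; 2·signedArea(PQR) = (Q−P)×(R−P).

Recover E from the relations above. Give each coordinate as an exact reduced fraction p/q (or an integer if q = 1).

1. E_x = -643/52  [line 7·x + 16·y + 4357/52 = 0 ∩ |EB|² = 361/104]
2. E_y = 9/52  [line 7·x + 16·y + 4357/52 = 0 ∩ |EB|² = 361/104]
   → E = (-643/52, 9/52)

E = (-643/52, 9/52)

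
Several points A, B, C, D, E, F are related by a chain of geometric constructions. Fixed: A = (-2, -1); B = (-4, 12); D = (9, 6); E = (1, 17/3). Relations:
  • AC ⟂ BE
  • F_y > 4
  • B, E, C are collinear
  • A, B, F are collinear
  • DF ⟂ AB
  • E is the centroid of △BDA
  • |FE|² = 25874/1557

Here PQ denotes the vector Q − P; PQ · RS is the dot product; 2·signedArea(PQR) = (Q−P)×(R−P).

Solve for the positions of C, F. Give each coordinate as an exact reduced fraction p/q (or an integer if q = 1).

C = (1811/586, 1769/586)
F = (-484/173, 724/173)

1. C_x = 1811/586  [B, E, C are collinear ∩ AC ⟂ BE]
2. C_y = 1769/586  [B, E, C are collinear ∩ AC ⟂ BE]
   → C = (1811/586, 1769/586)
3. F_x = -484/173  [A, B, F are collinear ∩ DF ⟂ AB]
4. F_y = 724/173  [A, B, F are collinear ∩ DF ⟂ AB]
   → F = (-484/173, 724/173)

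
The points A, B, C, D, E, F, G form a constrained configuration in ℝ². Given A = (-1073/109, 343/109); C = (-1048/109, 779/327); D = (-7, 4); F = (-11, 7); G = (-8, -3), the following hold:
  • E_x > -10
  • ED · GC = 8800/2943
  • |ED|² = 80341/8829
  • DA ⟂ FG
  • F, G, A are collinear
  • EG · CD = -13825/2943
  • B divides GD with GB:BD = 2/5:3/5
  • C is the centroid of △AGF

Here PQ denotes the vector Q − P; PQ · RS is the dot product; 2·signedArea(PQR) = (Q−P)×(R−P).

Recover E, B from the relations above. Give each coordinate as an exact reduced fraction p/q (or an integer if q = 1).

B = (-38/5, -1/5)
E = (-3169/327, 2587/981)

1. E_x = -3169/327  [ED · GC = 8800/2943 ∩ EG · CD = -13825/2943]
2. E_y = 2587/981  [ED · GC = 8800/2943 ∩ EG · CD = -13825/2943]
   → E = (-3169/327, 2587/981)
3. B_x = -38/5  [B divides GD with GB:BD = 2/5:3/5]
4. B_y = -1/5  [B divides GD with GB:BD = 2/5:3/5]
   → B = (-38/5, -1/5)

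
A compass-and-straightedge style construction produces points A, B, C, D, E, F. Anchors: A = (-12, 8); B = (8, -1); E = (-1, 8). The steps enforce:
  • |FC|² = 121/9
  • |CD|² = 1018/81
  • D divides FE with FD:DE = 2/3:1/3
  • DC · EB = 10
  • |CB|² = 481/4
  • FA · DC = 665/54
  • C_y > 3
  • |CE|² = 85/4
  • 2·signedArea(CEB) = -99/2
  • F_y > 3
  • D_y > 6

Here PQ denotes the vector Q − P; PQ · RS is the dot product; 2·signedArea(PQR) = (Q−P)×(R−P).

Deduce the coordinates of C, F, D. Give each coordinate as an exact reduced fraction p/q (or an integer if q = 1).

C = (-2, 7/2)
D = (-1/9, 13/2)
F = (5/3, 7/2)

1. C_x = -2  [line 9·x + 9·y + -27/2 = 0 ∩ |CB|² = 481/4]
2. C_y = 7/2  [line 9·x + 9·y + -27/2 = 0 ∩ |CB|² = 481/4]
   → C = (-2, 7/2)
3. D_x = -1/9  [line -9·x + 9·y + -119/2 = 0 ∩ |CD|² = 1018/81]
4. D_y = 13/2  [line -9·x + 9·y + -119/2 = 0 ∩ |CD|² = 1018/81]
   → D = (-1/9, 13/2)
5. F_x = 5/3  [FA · DC = 665/54 ∩ D divides FE with FD:DE = 2/3:1/3]
6. F_y = 7/2  [FA · DC = 665/54 ∩ D divides FE with FD:DE = 2/3:1/3]
   → F = (5/3, 7/2)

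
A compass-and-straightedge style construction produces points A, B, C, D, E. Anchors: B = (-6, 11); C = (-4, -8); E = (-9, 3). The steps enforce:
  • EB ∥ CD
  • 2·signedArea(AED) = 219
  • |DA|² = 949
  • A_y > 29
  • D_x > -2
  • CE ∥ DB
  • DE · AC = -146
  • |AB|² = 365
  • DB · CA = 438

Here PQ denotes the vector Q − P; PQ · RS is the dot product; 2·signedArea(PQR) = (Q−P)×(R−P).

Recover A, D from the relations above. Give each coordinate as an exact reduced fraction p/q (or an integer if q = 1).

1. D_x = -1  [CE ∥ DB ∩ EB ∥ CD]
2. D_y = 0  [CE ∥ DB ∩ EB ∥ CD]
   → D = (-1, 0)
3. A_x = -8  [2·signedArea(AED) = 219 ∩ DE · AC = -146]
4. A_y = 30  [2·signedArea(AED) = 219 ∩ DE · AC = -146]
   → A = (-8, 30)

A = (-8, 30)
D = (-1, 0)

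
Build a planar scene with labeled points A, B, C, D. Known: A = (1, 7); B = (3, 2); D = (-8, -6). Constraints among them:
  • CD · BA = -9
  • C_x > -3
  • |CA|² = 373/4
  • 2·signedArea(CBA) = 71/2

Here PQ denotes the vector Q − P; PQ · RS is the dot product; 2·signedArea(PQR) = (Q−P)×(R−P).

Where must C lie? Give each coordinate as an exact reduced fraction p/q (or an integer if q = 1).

1. C_x = -5/2  [2·signedArea(CBA) = 71/2 ∩ CD · BA = -9]
2. C_y = -2  [2·signedArea(CBA) = 71/2 ∩ CD · BA = -9]
   → C = (-5/2, -2)

C = (-5/2, -2)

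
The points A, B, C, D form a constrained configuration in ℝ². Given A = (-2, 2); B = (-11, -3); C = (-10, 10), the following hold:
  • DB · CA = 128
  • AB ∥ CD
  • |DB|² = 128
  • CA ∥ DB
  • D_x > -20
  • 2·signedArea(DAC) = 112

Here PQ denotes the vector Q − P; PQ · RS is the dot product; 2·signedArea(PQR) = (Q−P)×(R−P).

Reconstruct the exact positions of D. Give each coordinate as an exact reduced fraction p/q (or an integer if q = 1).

D = (-19, 5)

1. D_x = -19  [CA ∥ DB ∩ AB ∥ CD]
2. D_y = 5  [CA ∥ DB ∩ AB ∥ CD]
   → D = (-19, 5)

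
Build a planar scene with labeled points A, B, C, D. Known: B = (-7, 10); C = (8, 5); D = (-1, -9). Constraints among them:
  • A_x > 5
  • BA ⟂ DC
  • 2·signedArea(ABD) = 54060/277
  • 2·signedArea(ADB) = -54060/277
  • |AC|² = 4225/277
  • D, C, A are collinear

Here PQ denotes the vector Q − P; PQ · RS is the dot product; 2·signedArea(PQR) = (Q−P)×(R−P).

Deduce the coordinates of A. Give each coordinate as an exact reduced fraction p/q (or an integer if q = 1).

1. A_x = 1631/277  [D, C, A are collinear ∩ BA ⟂ DC]
2. A_y = 475/277  [D, C, A are collinear ∩ BA ⟂ DC]
   → A = (1631/277, 475/277)

A = (1631/277, 475/277)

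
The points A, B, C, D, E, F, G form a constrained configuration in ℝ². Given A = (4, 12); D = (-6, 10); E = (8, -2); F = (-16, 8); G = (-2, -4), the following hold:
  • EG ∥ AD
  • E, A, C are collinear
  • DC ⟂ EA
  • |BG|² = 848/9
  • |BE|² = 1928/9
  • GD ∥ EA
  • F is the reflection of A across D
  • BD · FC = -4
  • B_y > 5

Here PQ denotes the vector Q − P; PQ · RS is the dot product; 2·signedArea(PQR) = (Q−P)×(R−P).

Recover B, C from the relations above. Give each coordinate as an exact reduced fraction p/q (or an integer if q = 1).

B = (-14/3, 16/3)
C = (200/53, 678/53)

1. C_x = 200/53  [E, A, C are collinear ∩ DC ⟂ EA]
2. C_y = 678/53  [E, A, C are collinear ∩ DC ⟂ EA]
   → C = (200/53, 678/53)
3. B_x = -14/3  [line -1048/53·x + -254/53·y + -3536/53 = 0 ∩ |BG|² = 848/9]
4. B_y = 16/3  [line -1048/53·x + -254/53·y + -3536/53 = 0 ∩ |BG|² = 848/9]
   → B = (-14/3, 16/3)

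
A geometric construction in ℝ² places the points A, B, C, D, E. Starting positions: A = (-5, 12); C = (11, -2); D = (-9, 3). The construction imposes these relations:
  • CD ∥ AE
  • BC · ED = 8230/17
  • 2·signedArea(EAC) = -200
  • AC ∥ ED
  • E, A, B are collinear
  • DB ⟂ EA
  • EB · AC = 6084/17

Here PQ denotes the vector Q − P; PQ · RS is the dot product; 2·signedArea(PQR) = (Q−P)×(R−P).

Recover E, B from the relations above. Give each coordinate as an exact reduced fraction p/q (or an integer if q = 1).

B = (-113/17, 211/17)
E = (-25, 17)

1. E_x = -25  [AC ∥ ED ∩ CD ∥ AE]
2. E_y = 17  [AC ∥ ED ∩ CD ∥ AE]
   → E = (-25, 17)
3. B_x = -113/17  [E, A, B are collinear ∩ DB ⟂ EA]
4. B_y = 211/17  [E, A, B are collinear ∩ DB ⟂ EA]
   → B = (-113/17, 211/17)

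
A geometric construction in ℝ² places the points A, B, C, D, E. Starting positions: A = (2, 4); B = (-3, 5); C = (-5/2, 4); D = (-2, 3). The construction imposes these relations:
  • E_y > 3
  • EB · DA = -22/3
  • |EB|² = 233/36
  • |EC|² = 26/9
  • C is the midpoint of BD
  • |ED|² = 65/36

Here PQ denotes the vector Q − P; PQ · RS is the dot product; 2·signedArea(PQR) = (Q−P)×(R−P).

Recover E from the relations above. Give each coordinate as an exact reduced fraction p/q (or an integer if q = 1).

E = (-5/6, 11/3)

1. E_x = -5/6  [line -4·x + -1·y + 1/3 = 0 ∩ |ED|² = 65/36]
2. E_y = 11/3  [line -4·x + -1·y + 1/3 = 0 ∩ |ED|² = 65/36]
   → E = (-5/6, 11/3)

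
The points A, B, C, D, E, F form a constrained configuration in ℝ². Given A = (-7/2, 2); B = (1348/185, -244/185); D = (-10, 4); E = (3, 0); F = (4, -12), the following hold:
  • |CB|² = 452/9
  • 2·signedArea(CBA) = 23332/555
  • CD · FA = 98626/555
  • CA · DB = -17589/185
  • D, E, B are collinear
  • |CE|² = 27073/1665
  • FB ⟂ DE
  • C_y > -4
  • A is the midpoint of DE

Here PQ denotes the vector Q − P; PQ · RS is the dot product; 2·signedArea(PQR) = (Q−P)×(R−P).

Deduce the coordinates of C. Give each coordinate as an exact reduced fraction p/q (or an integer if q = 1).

C = (238/555, -1724/555)

1. C_x = 238/555  [CD · FA = 98626/555 ∩ CA · DB = -17589/185]
2. C_y = -1724/555  [CD · FA = 98626/555 ∩ CA · DB = -17589/185]
   → C = (238/555, -1724/555)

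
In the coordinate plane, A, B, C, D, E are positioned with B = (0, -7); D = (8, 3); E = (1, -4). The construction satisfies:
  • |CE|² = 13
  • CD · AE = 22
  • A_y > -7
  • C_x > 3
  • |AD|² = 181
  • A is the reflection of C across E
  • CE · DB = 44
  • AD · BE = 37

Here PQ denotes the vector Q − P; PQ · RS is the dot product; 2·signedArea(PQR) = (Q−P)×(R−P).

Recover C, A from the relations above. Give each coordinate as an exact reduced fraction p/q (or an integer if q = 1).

A = (-2, -6)
C = (4, -2)

1. C_x = 4  [line 8·x + 10·y + -12 = 0 ∩ |CE|² = 13]
2. C_y = -2  [line 8·x + 10·y + -12 = 0 ∩ |CE|² = 13]
   → C = (4, -2)
3. A_x = -2  [A is the reflection of C across E]
4. A_y = -6  [A is the reflection of C across E]
   → A = (-2, -6)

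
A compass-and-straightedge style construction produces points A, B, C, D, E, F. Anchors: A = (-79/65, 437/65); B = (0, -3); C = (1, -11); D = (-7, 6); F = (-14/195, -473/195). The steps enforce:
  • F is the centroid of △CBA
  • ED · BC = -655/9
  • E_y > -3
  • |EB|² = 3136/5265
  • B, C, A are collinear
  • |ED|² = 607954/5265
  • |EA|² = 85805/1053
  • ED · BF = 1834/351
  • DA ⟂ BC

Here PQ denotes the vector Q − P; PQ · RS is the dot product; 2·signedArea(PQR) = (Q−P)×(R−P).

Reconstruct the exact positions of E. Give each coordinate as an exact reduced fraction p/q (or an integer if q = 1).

E = (-56/585, -1307/585)

1. E_x = -56/585  [line -1·x + 8·y + 160/9 = 0 ∩ |ED|² = 607954/5265]
2. E_y = -1307/585  [line -1·x + 8·y + 160/9 = 0 ∩ |ED|² = 607954/5265]
   → E = (-56/585, -1307/585)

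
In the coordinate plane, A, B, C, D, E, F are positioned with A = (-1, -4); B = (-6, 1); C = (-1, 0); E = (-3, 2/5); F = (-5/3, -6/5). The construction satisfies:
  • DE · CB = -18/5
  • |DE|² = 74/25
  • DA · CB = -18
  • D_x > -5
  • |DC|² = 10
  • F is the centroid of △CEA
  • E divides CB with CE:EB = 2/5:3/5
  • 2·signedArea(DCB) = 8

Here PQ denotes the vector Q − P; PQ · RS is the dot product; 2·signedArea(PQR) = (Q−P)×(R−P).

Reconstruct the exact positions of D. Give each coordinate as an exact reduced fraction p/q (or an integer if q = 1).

D = (-4, -1)

1. D_x = -4  [2·signedArea(DCB) = 8 ∩ DA · CB = -18]
2. D_y = -1  [2·signedArea(DCB) = 8 ∩ DA · CB = -18]
   → D = (-4, -1)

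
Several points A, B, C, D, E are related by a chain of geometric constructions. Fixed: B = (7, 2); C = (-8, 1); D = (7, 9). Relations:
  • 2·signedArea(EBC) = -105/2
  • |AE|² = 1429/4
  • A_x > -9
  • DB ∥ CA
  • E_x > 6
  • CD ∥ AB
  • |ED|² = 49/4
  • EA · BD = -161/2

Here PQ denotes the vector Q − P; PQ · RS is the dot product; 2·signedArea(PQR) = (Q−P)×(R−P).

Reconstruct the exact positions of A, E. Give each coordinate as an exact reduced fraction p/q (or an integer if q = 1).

A = (-8, -6)
E = (7, 11/2)

1. A_x = -8  [CD ∥ AB ∩ DB ∥ CA]
2. A_y = -6  [CD ∥ AB ∩ DB ∥ CA]
   → A = (-8, -6)
3. E_x = 7  [2·signedArea(EBC) = -105/2 ∩ EA · BD = -161/2]
4. E_y = 11/2  [2·signedArea(EBC) = -105/2 ∩ EA · BD = -161/2]
   → E = (7, 11/2)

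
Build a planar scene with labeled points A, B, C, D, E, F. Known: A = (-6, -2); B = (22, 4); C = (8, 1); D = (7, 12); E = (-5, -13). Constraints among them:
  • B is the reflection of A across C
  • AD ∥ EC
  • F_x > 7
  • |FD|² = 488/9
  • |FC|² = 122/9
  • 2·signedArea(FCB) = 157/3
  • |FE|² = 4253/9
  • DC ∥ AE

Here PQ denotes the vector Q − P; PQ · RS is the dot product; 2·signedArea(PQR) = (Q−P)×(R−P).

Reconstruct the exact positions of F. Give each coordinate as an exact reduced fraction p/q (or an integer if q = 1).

1. F_x = 23/3  [line -3·x + 14·y + -127/3 = 0 ∩ |FC|² = 122/9]
2. F_y = 14/3  [line -3·x + 14·y + -127/3 = 0 ∩ |FC|² = 122/9]
   → F = (23/3, 14/3)

F = (23/3, 14/3)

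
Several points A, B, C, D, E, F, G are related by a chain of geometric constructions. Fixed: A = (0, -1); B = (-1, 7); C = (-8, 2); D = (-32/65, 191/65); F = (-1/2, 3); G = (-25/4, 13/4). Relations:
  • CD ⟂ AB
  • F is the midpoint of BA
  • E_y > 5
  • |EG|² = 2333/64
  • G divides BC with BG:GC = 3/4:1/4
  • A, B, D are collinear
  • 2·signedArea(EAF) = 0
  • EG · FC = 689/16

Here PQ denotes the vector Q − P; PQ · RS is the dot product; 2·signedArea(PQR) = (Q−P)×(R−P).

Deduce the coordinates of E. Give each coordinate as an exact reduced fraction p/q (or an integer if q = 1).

1. E_x = -7/8  [2·signedArea(EAF) = 0 ∩ EG · FC = 689/16]
2. E_y = 6  [2·signedArea(EAF) = 0 ∩ EG · FC = 689/16]
   → E = (-7/8, 6)

E = (-7/8, 6)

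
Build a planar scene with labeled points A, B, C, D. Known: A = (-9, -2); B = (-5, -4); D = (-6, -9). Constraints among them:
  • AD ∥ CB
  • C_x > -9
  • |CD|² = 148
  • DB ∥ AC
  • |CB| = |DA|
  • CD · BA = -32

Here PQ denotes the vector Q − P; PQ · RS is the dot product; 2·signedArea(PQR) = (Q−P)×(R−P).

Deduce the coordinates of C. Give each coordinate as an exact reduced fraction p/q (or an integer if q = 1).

1. C_x = -8  [AD ∥ CB ∩ DB ∥ AC]
2. C_y = 3  [AD ∥ CB ∩ DB ∥ AC]
   → C = (-8, 3)

C = (-8, 3)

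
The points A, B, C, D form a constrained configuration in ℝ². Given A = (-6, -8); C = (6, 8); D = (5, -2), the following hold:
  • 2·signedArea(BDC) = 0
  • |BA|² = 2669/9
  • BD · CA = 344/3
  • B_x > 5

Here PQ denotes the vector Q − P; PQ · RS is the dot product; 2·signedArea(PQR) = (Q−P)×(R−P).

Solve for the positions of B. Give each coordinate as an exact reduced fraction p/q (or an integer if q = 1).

B = (17/3, 14/3)

1. B_x = 17/3  [2·signedArea(BDC) = 0 ∩ BD · CA = 344/3]
2. B_y = 14/3  [2·signedArea(BDC) = 0 ∩ BD · CA = 344/3]
   → B = (17/3, 14/3)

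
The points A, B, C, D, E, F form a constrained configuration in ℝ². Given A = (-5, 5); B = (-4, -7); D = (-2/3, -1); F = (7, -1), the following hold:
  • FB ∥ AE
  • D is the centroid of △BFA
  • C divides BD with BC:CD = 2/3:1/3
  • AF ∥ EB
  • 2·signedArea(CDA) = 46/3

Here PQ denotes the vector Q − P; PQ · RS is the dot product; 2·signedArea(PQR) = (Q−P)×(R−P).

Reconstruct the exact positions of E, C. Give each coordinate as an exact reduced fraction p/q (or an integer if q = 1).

1. E_x = -16  [AF ∥ EB ∩ FB ∥ AE]
2. E_y = -1  [AF ∥ EB ∩ FB ∥ AE]
   → E = (-16, -1)
3. C_x = -16/9  [C divides BD with BC:CD = 2/3:1/3]
4. C_y = -3  [C divides BD with BC:CD = 2/3:1/3]
   → C = (-16/9, -3)

C = (-16/9, -3)
E = (-16, -1)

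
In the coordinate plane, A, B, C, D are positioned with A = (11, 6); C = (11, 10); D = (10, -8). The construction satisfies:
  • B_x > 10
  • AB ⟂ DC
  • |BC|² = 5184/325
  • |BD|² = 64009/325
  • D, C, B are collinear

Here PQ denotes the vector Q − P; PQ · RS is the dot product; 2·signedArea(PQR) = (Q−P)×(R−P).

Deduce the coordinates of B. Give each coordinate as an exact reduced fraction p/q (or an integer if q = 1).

B = (3503/325, 1954/325)

1. B_x = 3503/325  [D, C, B are collinear ∩ AB ⟂ DC]
2. B_y = 1954/325  [D, C, B are collinear ∩ AB ⟂ DC]
   → B = (3503/325, 1954/325)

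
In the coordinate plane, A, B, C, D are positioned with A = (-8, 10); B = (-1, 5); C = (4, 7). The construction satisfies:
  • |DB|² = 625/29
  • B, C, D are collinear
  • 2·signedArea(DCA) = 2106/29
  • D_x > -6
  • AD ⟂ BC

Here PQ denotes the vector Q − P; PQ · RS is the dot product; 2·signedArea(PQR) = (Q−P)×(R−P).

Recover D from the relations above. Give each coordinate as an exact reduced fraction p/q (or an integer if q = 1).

D = (-154/29, 95/29)

1. D_x = -154/29  [B, C, D are collinear ∩ AD ⟂ BC]
2. D_y = 95/29  [B, C, D are collinear ∩ AD ⟂ BC]
   → D = (-154/29, 95/29)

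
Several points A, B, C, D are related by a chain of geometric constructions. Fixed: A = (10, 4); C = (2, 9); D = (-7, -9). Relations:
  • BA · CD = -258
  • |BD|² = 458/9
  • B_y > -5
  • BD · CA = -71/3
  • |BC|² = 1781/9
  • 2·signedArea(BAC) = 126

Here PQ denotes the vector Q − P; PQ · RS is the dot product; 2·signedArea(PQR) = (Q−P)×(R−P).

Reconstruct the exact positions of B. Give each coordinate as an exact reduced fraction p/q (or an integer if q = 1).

B = (-4/3, -14/3)

1. B_x = -4/3  [2·signedArea(BAC) = 126 ∩ BD · CA = -71/3]
2. B_y = -14/3  [2·signedArea(BAC) = 126 ∩ BD · CA = -71/3]
   → B = (-4/3, -14/3)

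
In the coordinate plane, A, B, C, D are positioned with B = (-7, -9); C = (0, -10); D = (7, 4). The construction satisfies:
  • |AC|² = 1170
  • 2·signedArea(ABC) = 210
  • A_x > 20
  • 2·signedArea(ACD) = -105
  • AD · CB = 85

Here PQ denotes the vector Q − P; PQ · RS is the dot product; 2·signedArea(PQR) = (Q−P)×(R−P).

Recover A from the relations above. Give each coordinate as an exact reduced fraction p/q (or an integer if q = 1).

A = (21, 17)

1. A_x = 21  [2·signedArea(ACD) = -105 ∩ AD · CB = 85]
2. A_y = 17  [2·signedArea(ACD) = -105 ∩ AD · CB = 85]
   → A = (21, 17)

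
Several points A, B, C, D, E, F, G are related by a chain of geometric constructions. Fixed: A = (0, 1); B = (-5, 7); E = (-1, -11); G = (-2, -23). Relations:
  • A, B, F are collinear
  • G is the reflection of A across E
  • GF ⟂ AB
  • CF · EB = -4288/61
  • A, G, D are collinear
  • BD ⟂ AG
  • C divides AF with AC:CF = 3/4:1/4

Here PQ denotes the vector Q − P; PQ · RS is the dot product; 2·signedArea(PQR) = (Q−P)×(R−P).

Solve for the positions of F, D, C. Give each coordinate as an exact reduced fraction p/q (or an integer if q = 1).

C = (1005/122, -542/61)
D = (67/145, 949/145)
F = (670/61, -743/61)

1. F_x = 670/61  [A, B, F are collinear ∩ GF ⟂ AB]
2. F_y = -743/61  [A, B, F are collinear ∩ GF ⟂ AB]
   → F = (670/61, -743/61)
3. D_x = 67/145  [A, G, D are collinear ∩ BD ⟂ AG]
4. D_y = 949/145  [A, G, D are collinear ∩ BD ⟂ AG]
   → D = (67/145, 949/145)
5. C_x = 1005/122  [C divides AF with AC:CF = 3/4:1/4]
6. C_y = -542/61  [C divides AF with AC:CF = 3/4:1/4]
   → C = (1005/122, -542/61)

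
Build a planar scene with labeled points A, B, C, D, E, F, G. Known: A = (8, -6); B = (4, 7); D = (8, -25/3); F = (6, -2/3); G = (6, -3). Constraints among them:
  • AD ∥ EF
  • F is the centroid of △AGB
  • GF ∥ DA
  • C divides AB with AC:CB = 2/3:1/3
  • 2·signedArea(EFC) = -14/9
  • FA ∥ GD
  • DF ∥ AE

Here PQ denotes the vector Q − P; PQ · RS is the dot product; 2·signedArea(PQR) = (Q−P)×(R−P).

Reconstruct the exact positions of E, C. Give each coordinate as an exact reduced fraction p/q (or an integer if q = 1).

C = (16/3, 8/3)
E = (6, 5/3)

1. E_x = 6  [AD ∥ EF ∩ DF ∥ AE]
2. E_y = 5/3  [AD ∥ EF ∩ DF ∥ AE]
   → E = (6, 5/3)
3. C_x = 16/3  [C divides AB with AC:CB = 2/3:1/3]
4. C_y = 8/3  [C divides AB with AC:CB = 2/3:1/3]
   → C = (16/3, 8/3)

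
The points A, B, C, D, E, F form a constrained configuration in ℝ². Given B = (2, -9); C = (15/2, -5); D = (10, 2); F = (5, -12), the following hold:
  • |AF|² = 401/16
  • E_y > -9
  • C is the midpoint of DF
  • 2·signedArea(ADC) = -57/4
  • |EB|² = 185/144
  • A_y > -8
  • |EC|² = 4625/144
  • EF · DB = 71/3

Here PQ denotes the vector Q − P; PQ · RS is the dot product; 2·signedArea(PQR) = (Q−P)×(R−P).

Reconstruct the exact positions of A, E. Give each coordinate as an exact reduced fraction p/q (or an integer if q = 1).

A = (19/4, -7)
E = (35/12, -25/3)

1. A_x = 19/4  [line 7·x + -5/2·y + -203/4 = 0 ∩ |AF|² = 401/16]
2. A_y = -7  [line 7·x + -5/2·y + -203/4 = 0 ∩ |AF|² = 401/16]
   → A = (19/4, -7)
3. E_x = 35/12  [line 8·x + 11·y + 205/3 = 0 ∩ |EC|² = 4625/144]
4. E_y = -25/3  [line 8·x + 11·y + 205/3 = 0 ∩ |EC|² = 4625/144]
   → E = (35/12, -25/3)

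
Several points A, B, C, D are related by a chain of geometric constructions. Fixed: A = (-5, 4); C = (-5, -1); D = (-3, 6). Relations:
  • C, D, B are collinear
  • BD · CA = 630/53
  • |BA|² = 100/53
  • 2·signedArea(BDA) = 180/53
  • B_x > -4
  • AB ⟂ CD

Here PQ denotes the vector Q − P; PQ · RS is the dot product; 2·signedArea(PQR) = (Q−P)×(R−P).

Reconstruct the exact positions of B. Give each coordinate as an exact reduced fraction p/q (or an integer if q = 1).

1. B_x = -195/53  [C, D, B are collinear ∩ AB ⟂ CD]
2. B_y = 192/53  [C, D, B are collinear ∩ AB ⟂ CD]
   → B = (-195/53, 192/53)

B = (-195/53, 192/53)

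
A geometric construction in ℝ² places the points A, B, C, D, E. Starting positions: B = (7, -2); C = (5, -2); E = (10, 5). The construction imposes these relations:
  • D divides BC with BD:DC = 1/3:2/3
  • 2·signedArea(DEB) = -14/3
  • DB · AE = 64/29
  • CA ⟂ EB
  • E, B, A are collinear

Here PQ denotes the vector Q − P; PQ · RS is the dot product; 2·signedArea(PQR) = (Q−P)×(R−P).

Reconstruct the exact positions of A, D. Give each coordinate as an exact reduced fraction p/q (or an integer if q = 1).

1. A_x = 194/29  [E, B, A are collinear ∩ CA ⟂ EB]
2. A_y = -79/29  [E, B, A are collinear ∩ CA ⟂ EB]
   → A = (194/29, -79/29)
3. D_x = 19/3  [D divides BC with BD:DC = 1/3:2/3]
4. D_y = -2  [D divides BC with BD:DC = 1/3:2/3]
   → D = (19/3, -2)

A = (194/29, -79/29)
D = (19/3, -2)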